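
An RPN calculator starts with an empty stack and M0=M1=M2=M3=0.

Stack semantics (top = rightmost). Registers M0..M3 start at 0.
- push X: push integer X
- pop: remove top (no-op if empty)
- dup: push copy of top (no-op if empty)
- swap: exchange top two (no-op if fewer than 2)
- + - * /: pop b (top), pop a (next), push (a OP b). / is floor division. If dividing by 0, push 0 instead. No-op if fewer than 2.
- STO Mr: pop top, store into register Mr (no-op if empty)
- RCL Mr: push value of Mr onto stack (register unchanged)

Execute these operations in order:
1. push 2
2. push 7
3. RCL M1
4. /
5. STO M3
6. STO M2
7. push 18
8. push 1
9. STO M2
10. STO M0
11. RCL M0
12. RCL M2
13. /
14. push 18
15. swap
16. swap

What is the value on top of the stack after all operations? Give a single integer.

Answer: 18

Derivation:
After op 1 (push 2): stack=[2] mem=[0,0,0,0]
After op 2 (push 7): stack=[2,7] mem=[0,0,0,0]
After op 3 (RCL M1): stack=[2,7,0] mem=[0,0,0,0]
After op 4 (/): stack=[2,0] mem=[0,0,0,0]
After op 5 (STO M3): stack=[2] mem=[0,0,0,0]
After op 6 (STO M2): stack=[empty] mem=[0,0,2,0]
After op 7 (push 18): stack=[18] mem=[0,0,2,0]
After op 8 (push 1): stack=[18,1] mem=[0,0,2,0]
After op 9 (STO M2): stack=[18] mem=[0,0,1,0]
After op 10 (STO M0): stack=[empty] mem=[18,0,1,0]
After op 11 (RCL M0): stack=[18] mem=[18,0,1,0]
After op 12 (RCL M2): stack=[18,1] mem=[18,0,1,0]
After op 13 (/): stack=[18] mem=[18,0,1,0]
After op 14 (push 18): stack=[18,18] mem=[18,0,1,0]
After op 15 (swap): stack=[18,18] mem=[18,0,1,0]
After op 16 (swap): stack=[18,18] mem=[18,0,1,0]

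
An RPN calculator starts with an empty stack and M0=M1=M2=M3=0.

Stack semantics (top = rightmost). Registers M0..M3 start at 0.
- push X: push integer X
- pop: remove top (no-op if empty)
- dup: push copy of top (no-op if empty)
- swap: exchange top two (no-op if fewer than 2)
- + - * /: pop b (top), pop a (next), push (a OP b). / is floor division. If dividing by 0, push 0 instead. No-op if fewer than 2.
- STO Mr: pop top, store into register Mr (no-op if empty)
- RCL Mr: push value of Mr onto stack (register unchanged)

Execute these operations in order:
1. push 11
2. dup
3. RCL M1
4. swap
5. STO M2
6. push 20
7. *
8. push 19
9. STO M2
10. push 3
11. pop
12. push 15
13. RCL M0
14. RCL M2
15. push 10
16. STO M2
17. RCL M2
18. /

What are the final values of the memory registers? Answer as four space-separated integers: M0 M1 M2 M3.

Answer: 0 0 10 0

Derivation:
After op 1 (push 11): stack=[11] mem=[0,0,0,0]
After op 2 (dup): stack=[11,11] mem=[0,0,0,0]
After op 3 (RCL M1): stack=[11,11,0] mem=[0,0,0,0]
After op 4 (swap): stack=[11,0,11] mem=[0,0,0,0]
After op 5 (STO M2): stack=[11,0] mem=[0,0,11,0]
After op 6 (push 20): stack=[11,0,20] mem=[0,0,11,0]
After op 7 (*): stack=[11,0] mem=[0,0,11,0]
After op 8 (push 19): stack=[11,0,19] mem=[0,0,11,0]
After op 9 (STO M2): stack=[11,0] mem=[0,0,19,0]
After op 10 (push 3): stack=[11,0,3] mem=[0,0,19,0]
After op 11 (pop): stack=[11,0] mem=[0,0,19,0]
After op 12 (push 15): stack=[11,0,15] mem=[0,0,19,0]
After op 13 (RCL M0): stack=[11,0,15,0] mem=[0,0,19,0]
After op 14 (RCL M2): stack=[11,0,15,0,19] mem=[0,0,19,0]
After op 15 (push 10): stack=[11,0,15,0,19,10] mem=[0,0,19,0]
After op 16 (STO M2): stack=[11,0,15,0,19] mem=[0,0,10,0]
After op 17 (RCL M2): stack=[11,0,15,0,19,10] mem=[0,0,10,0]
After op 18 (/): stack=[11,0,15,0,1] mem=[0,0,10,0]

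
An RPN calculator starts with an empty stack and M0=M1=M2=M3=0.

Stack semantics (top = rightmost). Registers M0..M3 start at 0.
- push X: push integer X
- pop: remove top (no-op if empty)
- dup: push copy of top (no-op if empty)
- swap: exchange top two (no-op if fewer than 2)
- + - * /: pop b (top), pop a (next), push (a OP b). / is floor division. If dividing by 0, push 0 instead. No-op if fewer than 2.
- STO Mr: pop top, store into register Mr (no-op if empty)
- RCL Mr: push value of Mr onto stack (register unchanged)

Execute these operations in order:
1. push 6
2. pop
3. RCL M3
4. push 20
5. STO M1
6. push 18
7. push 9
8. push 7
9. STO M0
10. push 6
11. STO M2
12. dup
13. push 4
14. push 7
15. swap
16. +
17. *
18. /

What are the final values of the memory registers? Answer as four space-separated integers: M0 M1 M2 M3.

After op 1 (push 6): stack=[6] mem=[0,0,0,0]
After op 2 (pop): stack=[empty] mem=[0,0,0,0]
After op 3 (RCL M3): stack=[0] mem=[0,0,0,0]
After op 4 (push 20): stack=[0,20] mem=[0,0,0,0]
After op 5 (STO M1): stack=[0] mem=[0,20,0,0]
After op 6 (push 18): stack=[0,18] mem=[0,20,0,0]
After op 7 (push 9): stack=[0,18,9] mem=[0,20,0,0]
After op 8 (push 7): stack=[0,18,9,7] mem=[0,20,0,0]
After op 9 (STO M0): stack=[0,18,9] mem=[7,20,0,0]
After op 10 (push 6): stack=[0,18,9,6] mem=[7,20,0,0]
After op 11 (STO M2): stack=[0,18,9] mem=[7,20,6,0]
After op 12 (dup): stack=[0,18,9,9] mem=[7,20,6,0]
After op 13 (push 4): stack=[0,18,9,9,4] mem=[7,20,6,0]
After op 14 (push 7): stack=[0,18,9,9,4,7] mem=[7,20,6,0]
After op 15 (swap): stack=[0,18,9,9,7,4] mem=[7,20,6,0]
After op 16 (+): stack=[0,18,9,9,11] mem=[7,20,6,0]
After op 17 (*): stack=[0,18,9,99] mem=[7,20,6,0]
After op 18 (/): stack=[0,18,0] mem=[7,20,6,0]

Answer: 7 20 6 0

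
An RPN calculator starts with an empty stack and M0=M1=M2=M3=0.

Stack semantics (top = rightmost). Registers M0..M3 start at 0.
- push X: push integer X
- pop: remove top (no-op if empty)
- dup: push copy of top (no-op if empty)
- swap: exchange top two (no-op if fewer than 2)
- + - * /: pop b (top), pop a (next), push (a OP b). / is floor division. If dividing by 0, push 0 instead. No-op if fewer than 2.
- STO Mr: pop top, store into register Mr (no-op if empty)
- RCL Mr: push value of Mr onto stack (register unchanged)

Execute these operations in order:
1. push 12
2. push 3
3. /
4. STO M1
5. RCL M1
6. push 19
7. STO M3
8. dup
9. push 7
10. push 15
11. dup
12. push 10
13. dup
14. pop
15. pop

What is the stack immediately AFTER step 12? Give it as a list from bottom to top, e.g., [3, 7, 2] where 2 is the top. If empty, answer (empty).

After op 1 (push 12): stack=[12] mem=[0,0,0,0]
After op 2 (push 3): stack=[12,3] mem=[0,0,0,0]
After op 3 (/): stack=[4] mem=[0,0,0,0]
After op 4 (STO M1): stack=[empty] mem=[0,4,0,0]
After op 5 (RCL M1): stack=[4] mem=[0,4,0,0]
After op 6 (push 19): stack=[4,19] mem=[0,4,0,0]
After op 7 (STO M3): stack=[4] mem=[0,4,0,19]
After op 8 (dup): stack=[4,4] mem=[0,4,0,19]
After op 9 (push 7): stack=[4,4,7] mem=[0,4,0,19]
After op 10 (push 15): stack=[4,4,7,15] mem=[0,4,0,19]
After op 11 (dup): stack=[4,4,7,15,15] mem=[0,4,0,19]
After op 12 (push 10): stack=[4,4,7,15,15,10] mem=[0,4,0,19]

[4, 4, 7, 15, 15, 10]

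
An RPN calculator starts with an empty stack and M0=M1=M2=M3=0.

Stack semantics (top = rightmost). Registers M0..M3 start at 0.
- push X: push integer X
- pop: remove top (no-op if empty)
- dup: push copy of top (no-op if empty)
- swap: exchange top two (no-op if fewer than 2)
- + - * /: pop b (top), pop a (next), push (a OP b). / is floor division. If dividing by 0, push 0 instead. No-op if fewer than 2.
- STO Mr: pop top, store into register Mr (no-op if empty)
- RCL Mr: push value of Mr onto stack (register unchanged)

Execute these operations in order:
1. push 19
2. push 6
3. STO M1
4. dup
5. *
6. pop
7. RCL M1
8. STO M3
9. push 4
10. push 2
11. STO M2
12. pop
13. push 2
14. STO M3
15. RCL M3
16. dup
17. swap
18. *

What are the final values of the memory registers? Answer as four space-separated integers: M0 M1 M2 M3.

After op 1 (push 19): stack=[19] mem=[0,0,0,0]
After op 2 (push 6): stack=[19,6] mem=[0,0,0,0]
After op 3 (STO M1): stack=[19] mem=[0,6,0,0]
After op 4 (dup): stack=[19,19] mem=[0,6,0,0]
After op 5 (*): stack=[361] mem=[0,6,0,0]
After op 6 (pop): stack=[empty] mem=[0,6,0,0]
After op 7 (RCL M1): stack=[6] mem=[0,6,0,0]
After op 8 (STO M3): stack=[empty] mem=[0,6,0,6]
After op 9 (push 4): stack=[4] mem=[0,6,0,6]
After op 10 (push 2): stack=[4,2] mem=[0,6,0,6]
After op 11 (STO M2): stack=[4] mem=[0,6,2,6]
After op 12 (pop): stack=[empty] mem=[0,6,2,6]
After op 13 (push 2): stack=[2] mem=[0,6,2,6]
After op 14 (STO M3): stack=[empty] mem=[0,6,2,2]
After op 15 (RCL M3): stack=[2] mem=[0,6,2,2]
After op 16 (dup): stack=[2,2] mem=[0,6,2,2]
After op 17 (swap): stack=[2,2] mem=[0,6,2,2]
After op 18 (*): stack=[4] mem=[0,6,2,2]

Answer: 0 6 2 2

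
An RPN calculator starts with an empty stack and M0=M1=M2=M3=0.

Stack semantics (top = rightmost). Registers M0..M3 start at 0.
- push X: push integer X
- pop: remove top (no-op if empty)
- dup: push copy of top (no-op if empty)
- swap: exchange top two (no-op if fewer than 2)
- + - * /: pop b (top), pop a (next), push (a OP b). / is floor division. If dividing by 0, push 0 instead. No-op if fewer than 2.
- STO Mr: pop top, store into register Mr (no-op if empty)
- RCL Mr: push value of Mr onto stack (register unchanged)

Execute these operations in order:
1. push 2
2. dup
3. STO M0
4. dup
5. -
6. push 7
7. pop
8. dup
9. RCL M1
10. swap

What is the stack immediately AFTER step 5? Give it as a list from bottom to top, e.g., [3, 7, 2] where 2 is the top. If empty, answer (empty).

After op 1 (push 2): stack=[2] mem=[0,0,0,0]
After op 2 (dup): stack=[2,2] mem=[0,0,0,0]
After op 3 (STO M0): stack=[2] mem=[2,0,0,0]
After op 4 (dup): stack=[2,2] mem=[2,0,0,0]
After op 5 (-): stack=[0] mem=[2,0,0,0]

[0]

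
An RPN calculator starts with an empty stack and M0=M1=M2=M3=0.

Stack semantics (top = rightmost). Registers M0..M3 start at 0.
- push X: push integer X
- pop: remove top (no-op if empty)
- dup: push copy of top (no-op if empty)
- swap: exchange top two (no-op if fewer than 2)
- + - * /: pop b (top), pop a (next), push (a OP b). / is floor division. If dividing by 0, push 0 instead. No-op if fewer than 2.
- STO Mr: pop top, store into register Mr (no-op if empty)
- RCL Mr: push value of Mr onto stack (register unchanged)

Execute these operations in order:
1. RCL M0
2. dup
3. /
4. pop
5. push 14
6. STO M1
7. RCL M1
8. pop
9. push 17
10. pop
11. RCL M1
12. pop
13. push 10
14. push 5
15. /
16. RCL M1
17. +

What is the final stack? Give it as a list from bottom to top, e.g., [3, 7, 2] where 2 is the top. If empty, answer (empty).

Answer: [16]

Derivation:
After op 1 (RCL M0): stack=[0] mem=[0,0,0,0]
After op 2 (dup): stack=[0,0] mem=[0,0,0,0]
After op 3 (/): stack=[0] mem=[0,0,0,0]
After op 4 (pop): stack=[empty] mem=[0,0,0,0]
After op 5 (push 14): stack=[14] mem=[0,0,0,0]
After op 6 (STO M1): stack=[empty] mem=[0,14,0,0]
After op 7 (RCL M1): stack=[14] mem=[0,14,0,0]
After op 8 (pop): stack=[empty] mem=[0,14,0,0]
After op 9 (push 17): stack=[17] mem=[0,14,0,0]
After op 10 (pop): stack=[empty] mem=[0,14,0,0]
After op 11 (RCL M1): stack=[14] mem=[0,14,0,0]
After op 12 (pop): stack=[empty] mem=[0,14,0,0]
After op 13 (push 10): stack=[10] mem=[0,14,0,0]
After op 14 (push 5): stack=[10,5] mem=[0,14,0,0]
After op 15 (/): stack=[2] mem=[0,14,0,0]
After op 16 (RCL M1): stack=[2,14] mem=[0,14,0,0]
After op 17 (+): stack=[16] mem=[0,14,0,0]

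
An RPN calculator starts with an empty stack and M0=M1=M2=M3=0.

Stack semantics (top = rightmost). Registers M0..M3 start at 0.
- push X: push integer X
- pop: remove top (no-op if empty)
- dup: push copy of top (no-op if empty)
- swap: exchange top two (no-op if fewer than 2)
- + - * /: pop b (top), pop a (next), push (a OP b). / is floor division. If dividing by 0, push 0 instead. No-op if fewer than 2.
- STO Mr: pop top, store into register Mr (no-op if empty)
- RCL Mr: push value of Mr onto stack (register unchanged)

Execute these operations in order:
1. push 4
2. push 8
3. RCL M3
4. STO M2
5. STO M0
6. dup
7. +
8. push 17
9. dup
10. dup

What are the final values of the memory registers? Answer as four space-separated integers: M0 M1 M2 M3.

Answer: 8 0 0 0

Derivation:
After op 1 (push 4): stack=[4] mem=[0,0,0,0]
After op 2 (push 8): stack=[4,8] mem=[0,0,0,0]
After op 3 (RCL M3): stack=[4,8,0] mem=[0,0,0,0]
After op 4 (STO M2): stack=[4,8] mem=[0,0,0,0]
After op 5 (STO M0): stack=[4] mem=[8,0,0,0]
After op 6 (dup): stack=[4,4] mem=[8,0,0,0]
After op 7 (+): stack=[8] mem=[8,0,0,0]
After op 8 (push 17): stack=[8,17] mem=[8,0,0,0]
After op 9 (dup): stack=[8,17,17] mem=[8,0,0,0]
After op 10 (dup): stack=[8,17,17,17] mem=[8,0,0,0]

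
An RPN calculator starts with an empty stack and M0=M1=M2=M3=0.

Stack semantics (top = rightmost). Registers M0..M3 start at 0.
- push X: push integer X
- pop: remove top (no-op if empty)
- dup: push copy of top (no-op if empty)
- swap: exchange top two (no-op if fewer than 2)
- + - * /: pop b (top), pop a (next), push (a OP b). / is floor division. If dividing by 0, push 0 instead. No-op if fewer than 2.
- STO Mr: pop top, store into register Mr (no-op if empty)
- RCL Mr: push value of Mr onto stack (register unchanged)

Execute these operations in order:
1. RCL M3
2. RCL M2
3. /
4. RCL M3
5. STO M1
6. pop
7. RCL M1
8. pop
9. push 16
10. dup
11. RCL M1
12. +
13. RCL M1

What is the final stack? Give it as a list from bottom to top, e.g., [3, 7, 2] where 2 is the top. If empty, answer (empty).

After op 1 (RCL M3): stack=[0] mem=[0,0,0,0]
After op 2 (RCL M2): stack=[0,0] mem=[0,0,0,0]
After op 3 (/): stack=[0] mem=[0,0,0,0]
After op 4 (RCL M3): stack=[0,0] mem=[0,0,0,0]
After op 5 (STO M1): stack=[0] mem=[0,0,0,0]
After op 6 (pop): stack=[empty] mem=[0,0,0,0]
After op 7 (RCL M1): stack=[0] mem=[0,0,0,0]
After op 8 (pop): stack=[empty] mem=[0,0,0,0]
After op 9 (push 16): stack=[16] mem=[0,0,0,0]
After op 10 (dup): stack=[16,16] mem=[0,0,0,0]
After op 11 (RCL M1): stack=[16,16,0] mem=[0,0,0,0]
After op 12 (+): stack=[16,16] mem=[0,0,0,0]
After op 13 (RCL M1): stack=[16,16,0] mem=[0,0,0,0]

Answer: [16, 16, 0]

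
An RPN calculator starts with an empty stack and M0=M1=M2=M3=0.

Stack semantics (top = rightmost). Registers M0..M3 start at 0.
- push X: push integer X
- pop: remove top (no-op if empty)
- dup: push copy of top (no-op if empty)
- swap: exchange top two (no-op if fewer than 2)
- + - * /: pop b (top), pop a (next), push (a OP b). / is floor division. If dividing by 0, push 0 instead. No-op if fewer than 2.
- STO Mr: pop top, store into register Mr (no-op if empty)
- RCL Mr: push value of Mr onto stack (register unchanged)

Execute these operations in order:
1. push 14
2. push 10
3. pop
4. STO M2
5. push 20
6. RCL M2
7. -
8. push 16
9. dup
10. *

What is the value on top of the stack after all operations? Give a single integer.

Answer: 256

Derivation:
After op 1 (push 14): stack=[14] mem=[0,0,0,0]
After op 2 (push 10): stack=[14,10] mem=[0,0,0,0]
After op 3 (pop): stack=[14] mem=[0,0,0,0]
After op 4 (STO M2): stack=[empty] mem=[0,0,14,0]
After op 5 (push 20): stack=[20] mem=[0,0,14,0]
After op 6 (RCL M2): stack=[20,14] mem=[0,0,14,0]
After op 7 (-): stack=[6] mem=[0,0,14,0]
After op 8 (push 16): stack=[6,16] mem=[0,0,14,0]
After op 9 (dup): stack=[6,16,16] mem=[0,0,14,0]
After op 10 (*): stack=[6,256] mem=[0,0,14,0]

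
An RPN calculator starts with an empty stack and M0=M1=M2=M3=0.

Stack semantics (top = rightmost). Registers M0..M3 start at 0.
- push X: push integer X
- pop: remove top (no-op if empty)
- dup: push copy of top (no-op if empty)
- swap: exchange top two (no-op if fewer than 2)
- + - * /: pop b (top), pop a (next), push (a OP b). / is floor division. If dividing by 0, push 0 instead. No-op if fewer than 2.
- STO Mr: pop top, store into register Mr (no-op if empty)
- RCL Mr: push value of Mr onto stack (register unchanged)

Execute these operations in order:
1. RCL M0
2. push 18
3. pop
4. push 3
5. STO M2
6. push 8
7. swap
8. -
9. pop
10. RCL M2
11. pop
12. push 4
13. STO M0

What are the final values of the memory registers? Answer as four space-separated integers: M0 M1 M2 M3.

After op 1 (RCL M0): stack=[0] mem=[0,0,0,0]
After op 2 (push 18): stack=[0,18] mem=[0,0,0,0]
After op 3 (pop): stack=[0] mem=[0,0,0,0]
After op 4 (push 3): stack=[0,3] mem=[0,0,0,0]
After op 5 (STO M2): stack=[0] mem=[0,0,3,0]
After op 6 (push 8): stack=[0,8] mem=[0,0,3,0]
After op 7 (swap): stack=[8,0] mem=[0,0,3,0]
After op 8 (-): stack=[8] mem=[0,0,3,0]
After op 9 (pop): stack=[empty] mem=[0,0,3,0]
After op 10 (RCL M2): stack=[3] mem=[0,0,3,0]
After op 11 (pop): stack=[empty] mem=[0,0,3,0]
After op 12 (push 4): stack=[4] mem=[0,0,3,0]
After op 13 (STO M0): stack=[empty] mem=[4,0,3,0]

Answer: 4 0 3 0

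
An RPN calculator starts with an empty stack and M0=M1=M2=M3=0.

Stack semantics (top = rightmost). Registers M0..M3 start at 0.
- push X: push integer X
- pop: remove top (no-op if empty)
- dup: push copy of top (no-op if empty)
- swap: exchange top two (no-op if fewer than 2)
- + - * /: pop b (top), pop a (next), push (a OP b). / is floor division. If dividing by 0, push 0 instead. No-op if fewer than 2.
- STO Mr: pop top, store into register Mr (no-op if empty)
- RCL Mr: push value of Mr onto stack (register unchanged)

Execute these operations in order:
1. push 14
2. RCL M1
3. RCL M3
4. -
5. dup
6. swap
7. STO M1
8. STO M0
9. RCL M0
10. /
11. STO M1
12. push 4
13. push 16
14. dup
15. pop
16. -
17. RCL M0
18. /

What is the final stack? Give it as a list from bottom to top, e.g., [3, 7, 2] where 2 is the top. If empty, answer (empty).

Answer: [0]

Derivation:
After op 1 (push 14): stack=[14] mem=[0,0,0,0]
After op 2 (RCL M1): stack=[14,0] mem=[0,0,0,0]
After op 3 (RCL M3): stack=[14,0,0] mem=[0,0,0,0]
After op 4 (-): stack=[14,0] mem=[0,0,0,0]
After op 5 (dup): stack=[14,0,0] mem=[0,0,0,0]
After op 6 (swap): stack=[14,0,0] mem=[0,0,0,0]
After op 7 (STO M1): stack=[14,0] mem=[0,0,0,0]
After op 8 (STO M0): stack=[14] mem=[0,0,0,0]
After op 9 (RCL M0): stack=[14,0] mem=[0,0,0,0]
After op 10 (/): stack=[0] mem=[0,0,0,0]
After op 11 (STO M1): stack=[empty] mem=[0,0,0,0]
After op 12 (push 4): stack=[4] mem=[0,0,0,0]
After op 13 (push 16): stack=[4,16] mem=[0,0,0,0]
After op 14 (dup): stack=[4,16,16] mem=[0,0,0,0]
After op 15 (pop): stack=[4,16] mem=[0,0,0,0]
After op 16 (-): stack=[-12] mem=[0,0,0,0]
After op 17 (RCL M0): stack=[-12,0] mem=[0,0,0,0]
After op 18 (/): stack=[0] mem=[0,0,0,0]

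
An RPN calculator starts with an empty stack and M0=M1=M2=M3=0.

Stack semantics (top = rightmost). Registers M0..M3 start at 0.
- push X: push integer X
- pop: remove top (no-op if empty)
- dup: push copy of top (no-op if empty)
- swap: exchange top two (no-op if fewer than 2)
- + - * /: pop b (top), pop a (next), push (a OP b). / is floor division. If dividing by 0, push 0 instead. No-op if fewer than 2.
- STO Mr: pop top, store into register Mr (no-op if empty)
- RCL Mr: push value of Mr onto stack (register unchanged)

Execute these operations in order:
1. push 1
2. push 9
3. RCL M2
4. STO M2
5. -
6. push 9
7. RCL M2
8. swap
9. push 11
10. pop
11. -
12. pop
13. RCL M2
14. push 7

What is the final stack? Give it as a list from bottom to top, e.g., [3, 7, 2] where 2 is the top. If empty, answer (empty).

After op 1 (push 1): stack=[1] mem=[0,0,0,0]
After op 2 (push 9): stack=[1,9] mem=[0,0,0,0]
After op 3 (RCL M2): stack=[1,9,0] mem=[0,0,0,0]
After op 4 (STO M2): stack=[1,9] mem=[0,0,0,0]
After op 5 (-): stack=[-8] mem=[0,0,0,0]
After op 6 (push 9): stack=[-8,9] mem=[0,0,0,0]
After op 7 (RCL M2): stack=[-8,9,0] mem=[0,0,0,0]
After op 8 (swap): stack=[-8,0,9] mem=[0,0,0,0]
After op 9 (push 11): stack=[-8,0,9,11] mem=[0,0,0,0]
After op 10 (pop): stack=[-8,0,9] mem=[0,0,0,0]
After op 11 (-): stack=[-8,-9] mem=[0,0,0,0]
After op 12 (pop): stack=[-8] mem=[0,0,0,0]
After op 13 (RCL M2): stack=[-8,0] mem=[0,0,0,0]
After op 14 (push 7): stack=[-8,0,7] mem=[0,0,0,0]

Answer: [-8, 0, 7]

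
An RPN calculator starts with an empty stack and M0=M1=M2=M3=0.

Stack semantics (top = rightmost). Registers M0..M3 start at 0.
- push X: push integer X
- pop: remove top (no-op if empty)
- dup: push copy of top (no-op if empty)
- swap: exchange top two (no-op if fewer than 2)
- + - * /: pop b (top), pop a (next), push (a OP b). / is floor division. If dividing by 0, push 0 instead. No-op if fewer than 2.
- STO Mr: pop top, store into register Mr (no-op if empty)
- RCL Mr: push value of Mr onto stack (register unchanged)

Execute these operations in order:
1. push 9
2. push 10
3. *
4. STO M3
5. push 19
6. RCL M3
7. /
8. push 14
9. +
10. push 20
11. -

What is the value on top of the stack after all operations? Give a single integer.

Answer: -6

Derivation:
After op 1 (push 9): stack=[9] mem=[0,0,0,0]
After op 2 (push 10): stack=[9,10] mem=[0,0,0,0]
After op 3 (*): stack=[90] mem=[0,0,0,0]
After op 4 (STO M3): stack=[empty] mem=[0,0,0,90]
After op 5 (push 19): stack=[19] mem=[0,0,0,90]
After op 6 (RCL M3): stack=[19,90] mem=[0,0,0,90]
After op 7 (/): stack=[0] mem=[0,0,0,90]
After op 8 (push 14): stack=[0,14] mem=[0,0,0,90]
After op 9 (+): stack=[14] mem=[0,0,0,90]
After op 10 (push 20): stack=[14,20] mem=[0,0,0,90]
After op 11 (-): stack=[-6] mem=[0,0,0,90]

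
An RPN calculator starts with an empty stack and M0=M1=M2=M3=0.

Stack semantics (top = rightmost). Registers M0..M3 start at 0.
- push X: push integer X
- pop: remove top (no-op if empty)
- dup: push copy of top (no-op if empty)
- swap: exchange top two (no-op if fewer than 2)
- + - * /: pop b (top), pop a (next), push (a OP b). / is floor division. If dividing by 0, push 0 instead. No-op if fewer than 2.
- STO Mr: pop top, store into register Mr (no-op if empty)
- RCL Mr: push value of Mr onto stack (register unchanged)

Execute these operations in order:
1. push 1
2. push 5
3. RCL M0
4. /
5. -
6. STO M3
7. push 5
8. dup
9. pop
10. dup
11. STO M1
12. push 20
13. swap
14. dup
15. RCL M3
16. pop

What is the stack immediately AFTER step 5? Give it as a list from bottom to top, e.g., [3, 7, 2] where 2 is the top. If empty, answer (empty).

After op 1 (push 1): stack=[1] mem=[0,0,0,0]
After op 2 (push 5): stack=[1,5] mem=[0,0,0,0]
After op 3 (RCL M0): stack=[1,5,0] mem=[0,0,0,0]
After op 4 (/): stack=[1,0] mem=[0,0,0,0]
After op 5 (-): stack=[1] mem=[0,0,0,0]

[1]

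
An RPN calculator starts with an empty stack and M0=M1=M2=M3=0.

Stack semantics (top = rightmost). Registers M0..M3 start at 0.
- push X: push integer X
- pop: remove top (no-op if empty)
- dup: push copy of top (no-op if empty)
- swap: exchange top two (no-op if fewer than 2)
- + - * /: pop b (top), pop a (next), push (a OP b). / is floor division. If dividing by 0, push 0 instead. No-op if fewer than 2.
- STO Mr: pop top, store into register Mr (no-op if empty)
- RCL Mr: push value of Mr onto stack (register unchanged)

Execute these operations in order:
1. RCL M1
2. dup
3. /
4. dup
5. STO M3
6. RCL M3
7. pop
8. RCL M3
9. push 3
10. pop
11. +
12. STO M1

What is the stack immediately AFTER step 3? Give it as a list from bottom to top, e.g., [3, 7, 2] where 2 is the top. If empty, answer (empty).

After op 1 (RCL M1): stack=[0] mem=[0,0,0,0]
After op 2 (dup): stack=[0,0] mem=[0,0,0,0]
After op 3 (/): stack=[0] mem=[0,0,0,0]

[0]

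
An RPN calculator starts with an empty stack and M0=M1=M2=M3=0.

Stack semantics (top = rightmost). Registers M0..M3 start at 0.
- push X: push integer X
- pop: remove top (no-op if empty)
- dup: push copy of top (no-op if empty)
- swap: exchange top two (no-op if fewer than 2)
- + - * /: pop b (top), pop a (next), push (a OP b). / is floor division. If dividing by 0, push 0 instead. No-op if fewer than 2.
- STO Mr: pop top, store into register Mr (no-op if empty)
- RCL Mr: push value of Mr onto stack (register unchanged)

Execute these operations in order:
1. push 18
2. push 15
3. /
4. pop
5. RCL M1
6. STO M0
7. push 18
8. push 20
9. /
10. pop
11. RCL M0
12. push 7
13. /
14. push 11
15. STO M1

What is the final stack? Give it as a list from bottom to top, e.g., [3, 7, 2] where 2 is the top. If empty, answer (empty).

Answer: [0]

Derivation:
After op 1 (push 18): stack=[18] mem=[0,0,0,0]
After op 2 (push 15): stack=[18,15] mem=[0,0,0,0]
After op 3 (/): stack=[1] mem=[0,0,0,0]
After op 4 (pop): stack=[empty] mem=[0,0,0,0]
After op 5 (RCL M1): stack=[0] mem=[0,0,0,0]
After op 6 (STO M0): stack=[empty] mem=[0,0,0,0]
After op 7 (push 18): stack=[18] mem=[0,0,0,0]
After op 8 (push 20): stack=[18,20] mem=[0,0,0,0]
After op 9 (/): stack=[0] mem=[0,0,0,0]
After op 10 (pop): stack=[empty] mem=[0,0,0,0]
After op 11 (RCL M0): stack=[0] mem=[0,0,0,0]
After op 12 (push 7): stack=[0,7] mem=[0,0,0,0]
After op 13 (/): stack=[0] mem=[0,0,0,0]
After op 14 (push 11): stack=[0,11] mem=[0,0,0,0]
After op 15 (STO M1): stack=[0] mem=[0,11,0,0]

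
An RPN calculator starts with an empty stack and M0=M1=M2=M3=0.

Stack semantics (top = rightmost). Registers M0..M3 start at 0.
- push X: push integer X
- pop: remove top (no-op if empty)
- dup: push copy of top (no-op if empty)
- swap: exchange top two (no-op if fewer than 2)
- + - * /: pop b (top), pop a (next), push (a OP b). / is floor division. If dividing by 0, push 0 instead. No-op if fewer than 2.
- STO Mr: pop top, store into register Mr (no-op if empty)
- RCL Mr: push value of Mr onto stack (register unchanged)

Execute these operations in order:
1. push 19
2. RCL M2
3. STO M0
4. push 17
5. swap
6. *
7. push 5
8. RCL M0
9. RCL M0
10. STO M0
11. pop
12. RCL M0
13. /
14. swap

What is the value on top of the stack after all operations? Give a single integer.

After op 1 (push 19): stack=[19] mem=[0,0,0,0]
After op 2 (RCL M2): stack=[19,0] mem=[0,0,0,0]
After op 3 (STO M0): stack=[19] mem=[0,0,0,0]
After op 4 (push 17): stack=[19,17] mem=[0,0,0,0]
After op 5 (swap): stack=[17,19] mem=[0,0,0,0]
After op 6 (*): stack=[323] mem=[0,0,0,0]
After op 7 (push 5): stack=[323,5] mem=[0,0,0,0]
After op 8 (RCL M0): stack=[323,5,0] mem=[0,0,0,0]
After op 9 (RCL M0): stack=[323,5,0,0] mem=[0,0,0,0]
After op 10 (STO M0): stack=[323,5,0] mem=[0,0,0,0]
After op 11 (pop): stack=[323,5] mem=[0,0,0,0]
After op 12 (RCL M0): stack=[323,5,0] mem=[0,0,0,0]
After op 13 (/): stack=[323,0] mem=[0,0,0,0]
After op 14 (swap): stack=[0,323] mem=[0,0,0,0]

Answer: 323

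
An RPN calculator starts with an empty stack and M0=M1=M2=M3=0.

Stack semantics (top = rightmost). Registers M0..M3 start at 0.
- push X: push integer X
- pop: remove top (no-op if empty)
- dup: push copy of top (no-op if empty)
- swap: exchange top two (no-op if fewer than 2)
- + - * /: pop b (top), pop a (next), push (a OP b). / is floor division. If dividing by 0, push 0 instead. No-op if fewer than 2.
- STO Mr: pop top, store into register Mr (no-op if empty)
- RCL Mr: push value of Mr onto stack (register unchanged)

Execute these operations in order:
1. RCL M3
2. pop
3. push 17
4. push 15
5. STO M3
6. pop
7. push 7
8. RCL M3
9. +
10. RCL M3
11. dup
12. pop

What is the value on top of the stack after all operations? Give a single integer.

After op 1 (RCL M3): stack=[0] mem=[0,0,0,0]
After op 2 (pop): stack=[empty] mem=[0,0,0,0]
After op 3 (push 17): stack=[17] mem=[0,0,0,0]
After op 4 (push 15): stack=[17,15] mem=[0,0,0,0]
After op 5 (STO M3): stack=[17] mem=[0,0,0,15]
After op 6 (pop): stack=[empty] mem=[0,0,0,15]
After op 7 (push 7): stack=[7] mem=[0,0,0,15]
After op 8 (RCL M3): stack=[7,15] mem=[0,0,0,15]
After op 9 (+): stack=[22] mem=[0,0,0,15]
After op 10 (RCL M3): stack=[22,15] mem=[0,0,0,15]
After op 11 (dup): stack=[22,15,15] mem=[0,0,0,15]
After op 12 (pop): stack=[22,15] mem=[0,0,0,15]

Answer: 15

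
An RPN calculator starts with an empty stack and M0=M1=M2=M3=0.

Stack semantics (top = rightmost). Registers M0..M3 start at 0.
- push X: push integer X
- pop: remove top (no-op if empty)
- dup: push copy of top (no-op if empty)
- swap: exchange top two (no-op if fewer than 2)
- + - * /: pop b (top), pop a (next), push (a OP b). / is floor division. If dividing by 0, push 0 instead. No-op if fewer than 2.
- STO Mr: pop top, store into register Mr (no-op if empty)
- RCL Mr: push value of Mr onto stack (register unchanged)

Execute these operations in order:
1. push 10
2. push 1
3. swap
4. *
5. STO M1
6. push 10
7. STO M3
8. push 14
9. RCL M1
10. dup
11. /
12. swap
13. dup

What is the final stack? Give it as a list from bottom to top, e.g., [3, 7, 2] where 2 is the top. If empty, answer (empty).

Answer: [1, 14, 14]

Derivation:
After op 1 (push 10): stack=[10] mem=[0,0,0,0]
After op 2 (push 1): stack=[10,1] mem=[0,0,0,0]
After op 3 (swap): stack=[1,10] mem=[0,0,0,0]
After op 4 (*): stack=[10] mem=[0,0,0,0]
After op 5 (STO M1): stack=[empty] mem=[0,10,0,0]
After op 6 (push 10): stack=[10] mem=[0,10,0,0]
After op 7 (STO M3): stack=[empty] mem=[0,10,0,10]
After op 8 (push 14): stack=[14] mem=[0,10,0,10]
After op 9 (RCL M1): stack=[14,10] mem=[0,10,0,10]
After op 10 (dup): stack=[14,10,10] mem=[0,10,0,10]
After op 11 (/): stack=[14,1] mem=[0,10,0,10]
After op 12 (swap): stack=[1,14] mem=[0,10,0,10]
After op 13 (dup): stack=[1,14,14] mem=[0,10,0,10]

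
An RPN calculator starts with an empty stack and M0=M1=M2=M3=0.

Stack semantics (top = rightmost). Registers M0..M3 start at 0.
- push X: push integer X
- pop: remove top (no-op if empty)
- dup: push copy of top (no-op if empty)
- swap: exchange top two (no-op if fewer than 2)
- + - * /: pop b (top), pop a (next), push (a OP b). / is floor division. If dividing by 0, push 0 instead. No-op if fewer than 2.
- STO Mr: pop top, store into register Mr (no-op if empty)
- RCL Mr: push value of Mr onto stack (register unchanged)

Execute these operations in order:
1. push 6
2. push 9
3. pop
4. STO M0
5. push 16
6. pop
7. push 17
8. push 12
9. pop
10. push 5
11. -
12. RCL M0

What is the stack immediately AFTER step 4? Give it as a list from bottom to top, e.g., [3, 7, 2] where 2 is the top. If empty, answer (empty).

After op 1 (push 6): stack=[6] mem=[0,0,0,0]
After op 2 (push 9): stack=[6,9] mem=[0,0,0,0]
After op 3 (pop): stack=[6] mem=[0,0,0,0]
After op 4 (STO M0): stack=[empty] mem=[6,0,0,0]

(empty)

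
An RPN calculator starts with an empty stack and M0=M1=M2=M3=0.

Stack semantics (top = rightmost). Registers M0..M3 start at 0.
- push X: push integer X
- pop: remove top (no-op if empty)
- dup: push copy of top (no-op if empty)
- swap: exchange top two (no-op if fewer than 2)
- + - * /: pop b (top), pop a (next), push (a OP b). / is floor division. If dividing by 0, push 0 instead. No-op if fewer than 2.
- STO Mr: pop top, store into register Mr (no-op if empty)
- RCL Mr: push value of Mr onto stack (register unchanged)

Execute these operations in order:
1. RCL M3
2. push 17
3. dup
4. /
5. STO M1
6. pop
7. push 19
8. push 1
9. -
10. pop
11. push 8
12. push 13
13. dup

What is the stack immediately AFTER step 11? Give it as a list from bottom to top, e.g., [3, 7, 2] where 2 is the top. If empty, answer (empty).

After op 1 (RCL M3): stack=[0] mem=[0,0,0,0]
After op 2 (push 17): stack=[0,17] mem=[0,0,0,0]
After op 3 (dup): stack=[0,17,17] mem=[0,0,0,0]
After op 4 (/): stack=[0,1] mem=[0,0,0,0]
After op 5 (STO M1): stack=[0] mem=[0,1,0,0]
After op 6 (pop): stack=[empty] mem=[0,1,0,0]
After op 7 (push 19): stack=[19] mem=[0,1,0,0]
After op 8 (push 1): stack=[19,1] mem=[0,1,0,0]
After op 9 (-): stack=[18] mem=[0,1,0,0]
After op 10 (pop): stack=[empty] mem=[0,1,0,0]
After op 11 (push 8): stack=[8] mem=[0,1,0,0]

[8]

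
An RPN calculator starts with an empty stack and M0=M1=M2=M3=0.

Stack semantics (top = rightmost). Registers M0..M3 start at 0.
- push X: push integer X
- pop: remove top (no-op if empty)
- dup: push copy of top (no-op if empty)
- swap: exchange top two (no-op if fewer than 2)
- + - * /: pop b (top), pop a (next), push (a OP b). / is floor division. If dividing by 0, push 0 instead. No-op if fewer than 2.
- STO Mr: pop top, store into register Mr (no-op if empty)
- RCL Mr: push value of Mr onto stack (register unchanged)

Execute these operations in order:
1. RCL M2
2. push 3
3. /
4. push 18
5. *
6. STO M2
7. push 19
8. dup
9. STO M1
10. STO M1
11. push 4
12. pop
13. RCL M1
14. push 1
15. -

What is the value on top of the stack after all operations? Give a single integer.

After op 1 (RCL M2): stack=[0] mem=[0,0,0,0]
After op 2 (push 3): stack=[0,3] mem=[0,0,0,0]
After op 3 (/): stack=[0] mem=[0,0,0,0]
After op 4 (push 18): stack=[0,18] mem=[0,0,0,0]
After op 5 (*): stack=[0] mem=[0,0,0,0]
After op 6 (STO M2): stack=[empty] mem=[0,0,0,0]
After op 7 (push 19): stack=[19] mem=[0,0,0,0]
After op 8 (dup): stack=[19,19] mem=[0,0,0,0]
After op 9 (STO M1): stack=[19] mem=[0,19,0,0]
After op 10 (STO M1): stack=[empty] mem=[0,19,0,0]
After op 11 (push 4): stack=[4] mem=[0,19,0,0]
After op 12 (pop): stack=[empty] mem=[0,19,0,0]
After op 13 (RCL M1): stack=[19] mem=[0,19,0,0]
After op 14 (push 1): stack=[19,1] mem=[0,19,0,0]
After op 15 (-): stack=[18] mem=[0,19,0,0]

Answer: 18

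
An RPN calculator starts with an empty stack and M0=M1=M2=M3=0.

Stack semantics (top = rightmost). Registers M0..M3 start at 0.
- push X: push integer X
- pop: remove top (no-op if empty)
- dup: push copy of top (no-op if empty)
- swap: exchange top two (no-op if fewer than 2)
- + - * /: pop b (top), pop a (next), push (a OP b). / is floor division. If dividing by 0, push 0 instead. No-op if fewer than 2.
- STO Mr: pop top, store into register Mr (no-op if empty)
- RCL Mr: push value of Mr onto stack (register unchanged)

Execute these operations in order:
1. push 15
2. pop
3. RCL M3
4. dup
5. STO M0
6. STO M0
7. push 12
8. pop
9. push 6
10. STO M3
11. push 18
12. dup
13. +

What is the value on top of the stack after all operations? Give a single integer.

Answer: 36

Derivation:
After op 1 (push 15): stack=[15] mem=[0,0,0,0]
After op 2 (pop): stack=[empty] mem=[0,0,0,0]
After op 3 (RCL M3): stack=[0] mem=[0,0,0,0]
After op 4 (dup): stack=[0,0] mem=[0,0,0,0]
After op 5 (STO M0): stack=[0] mem=[0,0,0,0]
After op 6 (STO M0): stack=[empty] mem=[0,0,0,0]
After op 7 (push 12): stack=[12] mem=[0,0,0,0]
After op 8 (pop): stack=[empty] mem=[0,0,0,0]
After op 9 (push 6): stack=[6] mem=[0,0,0,0]
After op 10 (STO M3): stack=[empty] mem=[0,0,0,6]
After op 11 (push 18): stack=[18] mem=[0,0,0,6]
After op 12 (dup): stack=[18,18] mem=[0,0,0,6]
After op 13 (+): stack=[36] mem=[0,0,0,6]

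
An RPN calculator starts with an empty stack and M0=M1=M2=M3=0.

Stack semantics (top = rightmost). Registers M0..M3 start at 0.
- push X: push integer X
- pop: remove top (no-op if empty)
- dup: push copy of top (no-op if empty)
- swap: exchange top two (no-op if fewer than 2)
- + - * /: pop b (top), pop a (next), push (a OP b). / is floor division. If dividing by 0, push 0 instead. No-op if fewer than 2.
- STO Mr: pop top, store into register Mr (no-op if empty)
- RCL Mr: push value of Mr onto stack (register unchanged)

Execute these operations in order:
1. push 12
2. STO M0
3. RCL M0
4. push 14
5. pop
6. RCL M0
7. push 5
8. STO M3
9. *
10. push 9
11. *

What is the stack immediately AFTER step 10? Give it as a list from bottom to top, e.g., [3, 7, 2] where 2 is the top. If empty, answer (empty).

After op 1 (push 12): stack=[12] mem=[0,0,0,0]
After op 2 (STO M0): stack=[empty] mem=[12,0,0,0]
After op 3 (RCL M0): stack=[12] mem=[12,0,0,0]
After op 4 (push 14): stack=[12,14] mem=[12,0,0,0]
After op 5 (pop): stack=[12] mem=[12,0,0,0]
After op 6 (RCL M0): stack=[12,12] mem=[12,0,0,0]
After op 7 (push 5): stack=[12,12,5] mem=[12,0,0,0]
After op 8 (STO M3): stack=[12,12] mem=[12,0,0,5]
After op 9 (*): stack=[144] mem=[12,0,0,5]
After op 10 (push 9): stack=[144,9] mem=[12,0,0,5]

[144, 9]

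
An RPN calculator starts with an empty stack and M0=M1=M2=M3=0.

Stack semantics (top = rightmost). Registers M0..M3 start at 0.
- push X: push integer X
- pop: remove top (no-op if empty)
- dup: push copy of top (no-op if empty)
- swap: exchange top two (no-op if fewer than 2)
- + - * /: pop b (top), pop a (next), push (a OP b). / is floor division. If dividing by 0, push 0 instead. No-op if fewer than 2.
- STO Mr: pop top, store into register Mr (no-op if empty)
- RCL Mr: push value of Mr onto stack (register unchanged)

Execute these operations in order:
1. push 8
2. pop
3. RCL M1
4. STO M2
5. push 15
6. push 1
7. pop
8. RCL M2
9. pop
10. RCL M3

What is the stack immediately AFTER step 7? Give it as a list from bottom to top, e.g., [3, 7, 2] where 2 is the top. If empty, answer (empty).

After op 1 (push 8): stack=[8] mem=[0,0,0,0]
After op 2 (pop): stack=[empty] mem=[0,0,0,0]
After op 3 (RCL M1): stack=[0] mem=[0,0,0,0]
After op 4 (STO M2): stack=[empty] mem=[0,0,0,0]
After op 5 (push 15): stack=[15] mem=[0,0,0,0]
After op 6 (push 1): stack=[15,1] mem=[0,0,0,0]
After op 7 (pop): stack=[15] mem=[0,0,0,0]

[15]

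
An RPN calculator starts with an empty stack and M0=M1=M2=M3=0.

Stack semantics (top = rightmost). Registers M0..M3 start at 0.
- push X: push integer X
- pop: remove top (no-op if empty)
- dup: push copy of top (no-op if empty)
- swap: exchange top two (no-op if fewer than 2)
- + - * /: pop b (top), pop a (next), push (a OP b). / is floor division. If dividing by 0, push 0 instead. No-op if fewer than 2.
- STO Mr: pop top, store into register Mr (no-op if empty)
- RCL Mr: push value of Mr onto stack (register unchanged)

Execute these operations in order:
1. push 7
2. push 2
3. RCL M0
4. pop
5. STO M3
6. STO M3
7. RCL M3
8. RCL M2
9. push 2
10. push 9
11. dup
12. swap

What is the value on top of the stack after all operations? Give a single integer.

Answer: 9

Derivation:
After op 1 (push 7): stack=[7] mem=[0,0,0,0]
After op 2 (push 2): stack=[7,2] mem=[0,0,0,0]
After op 3 (RCL M0): stack=[7,2,0] mem=[0,0,0,0]
After op 4 (pop): stack=[7,2] mem=[0,0,0,0]
After op 5 (STO M3): stack=[7] mem=[0,0,0,2]
After op 6 (STO M3): stack=[empty] mem=[0,0,0,7]
After op 7 (RCL M3): stack=[7] mem=[0,0,0,7]
After op 8 (RCL M2): stack=[7,0] mem=[0,0,0,7]
After op 9 (push 2): stack=[7,0,2] mem=[0,0,0,7]
After op 10 (push 9): stack=[7,0,2,9] mem=[0,0,0,7]
After op 11 (dup): stack=[7,0,2,9,9] mem=[0,0,0,7]
After op 12 (swap): stack=[7,0,2,9,9] mem=[0,0,0,7]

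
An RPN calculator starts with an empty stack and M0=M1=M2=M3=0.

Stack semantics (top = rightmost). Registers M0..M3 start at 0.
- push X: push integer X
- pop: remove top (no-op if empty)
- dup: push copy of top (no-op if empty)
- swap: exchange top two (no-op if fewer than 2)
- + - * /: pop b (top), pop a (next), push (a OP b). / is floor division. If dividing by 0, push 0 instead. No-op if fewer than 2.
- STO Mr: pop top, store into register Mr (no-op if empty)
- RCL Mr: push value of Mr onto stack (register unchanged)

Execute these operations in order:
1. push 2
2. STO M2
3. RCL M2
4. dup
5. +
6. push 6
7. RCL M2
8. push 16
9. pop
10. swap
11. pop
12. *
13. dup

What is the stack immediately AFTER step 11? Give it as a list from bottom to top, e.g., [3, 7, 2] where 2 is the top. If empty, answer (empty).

After op 1 (push 2): stack=[2] mem=[0,0,0,0]
After op 2 (STO M2): stack=[empty] mem=[0,0,2,0]
After op 3 (RCL M2): stack=[2] mem=[0,0,2,0]
After op 4 (dup): stack=[2,2] mem=[0,0,2,0]
After op 5 (+): stack=[4] mem=[0,0,2,0]
After op 6 (push 6): stack=[4,6] mem=[0,0,2,0]
After op 7 (RCL M2): stack=[4,6,2] mem=[0,0,2,0]
After op 8 (push 16): stack=[4,6,2,16] mem=[0,0,2,0]
After op 9 (pop): stack=[4,6,2] mem=[0,0,2,0]
After op 10 (swap): stack=[4,2,6] mem=[0,0,2,0]
After op 11 (pop): stack=[4,2] mem=[0,0,2,0]

[4, 2]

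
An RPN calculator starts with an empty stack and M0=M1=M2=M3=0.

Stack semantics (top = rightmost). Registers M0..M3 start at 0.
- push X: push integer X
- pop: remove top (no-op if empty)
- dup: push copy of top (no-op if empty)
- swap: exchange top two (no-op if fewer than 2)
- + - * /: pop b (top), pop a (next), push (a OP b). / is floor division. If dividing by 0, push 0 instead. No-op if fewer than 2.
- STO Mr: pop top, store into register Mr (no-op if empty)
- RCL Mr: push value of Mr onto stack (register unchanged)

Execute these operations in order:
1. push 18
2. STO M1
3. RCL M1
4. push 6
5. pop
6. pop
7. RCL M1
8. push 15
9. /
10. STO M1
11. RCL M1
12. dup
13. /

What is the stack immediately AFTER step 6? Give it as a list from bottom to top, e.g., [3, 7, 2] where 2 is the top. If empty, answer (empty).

After op 1 (push 18): stack=[18] mem=[0,0,0,0]
After op 2 (STO M1): stack=[empty] mem=[0,18,0,0]
After op 3 (RCL M1): stack=[18] mem=[0,18,0,0]
After op 4 (push 6): stack=[18,6] mem=[0,18,0,0]
After op 5 (pop): stack=[18] mem=[0,18,0,0]
After op 6 (pop): stack=[empty] mem=[0,18,0,0]

(empty)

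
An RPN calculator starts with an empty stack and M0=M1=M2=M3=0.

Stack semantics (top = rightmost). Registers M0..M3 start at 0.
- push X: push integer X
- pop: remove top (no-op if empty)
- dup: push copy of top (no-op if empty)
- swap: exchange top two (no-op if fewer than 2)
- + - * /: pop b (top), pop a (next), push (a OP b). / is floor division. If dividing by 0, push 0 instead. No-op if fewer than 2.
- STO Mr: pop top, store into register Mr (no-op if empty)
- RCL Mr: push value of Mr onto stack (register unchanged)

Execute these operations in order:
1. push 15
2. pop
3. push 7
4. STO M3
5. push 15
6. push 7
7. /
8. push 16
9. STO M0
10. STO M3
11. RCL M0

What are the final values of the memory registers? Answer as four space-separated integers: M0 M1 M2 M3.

After op 1 (push 15): stack=[15] mem=[0,0,0,0]
After op 2 (pop): stack=[empty] mem=[0,0,0,0]
After op 3 (push 7): stack=[7] mem=[0,0,0,0]
After op 4 (STO M3): stack=[empty] mem=[0,0,0,7]
After op 5 (push 15): stack=[15] mem=[0,0,0,7]
After op 6 (push 7): stack=[15,7] mem=[0,0,0,7]
After op 7 (/): stack=[2] mem=[0,0,0,7]
After op 8 (push 16): stack=[2,16] mem=[0,0,0,7]
After op 9 (STO M0): stack=[2] mem=[16,0,0,7]
After op 10 (STO M3): stack=[empty] mem=[16,0,0,2]
After op 11 (RCL M0): stack=[16] mem=[16,0,0,2]

Answer: 16 0 0 2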